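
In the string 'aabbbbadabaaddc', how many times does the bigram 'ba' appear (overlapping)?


Scanning 'aabbbbadabaaddc' for bigram 'ba':
  Position 0: 'aa' -> no
  Position 1: 'ab' -> no
  Position 2: 'bb' -> no
  Position 3: 'bb' -> no
  Position 4: 'bb' -> no
  Position 5: 'ba' -> MATCH
  Position 6: 'ad' -> no
  Position 7: 'da' -> no
  Position 8: 'ab' -> no
  Position 9: 'ba' -> MATCH
  Position 10: 'aa' -> no
  Position 11: 'ad' -> no
  Position 12: 'dd' -> no
  Position 13: 'dc' -> no
Total matches: 2

2


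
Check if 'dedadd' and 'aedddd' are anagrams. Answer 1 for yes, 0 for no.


Sort characters of 'dedadd': 'adddde'
Sort characters of 'aedddd': 'adddde'
Sorted forms match -> they ARE anagrams
Result: 1

1


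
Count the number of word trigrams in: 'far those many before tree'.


Word trigrams from [5] words:
  Trigram 1: (far those many)
  Trigram 2: (those many before)
  Trigram 3: (many before tree)
Total word trigrams: 5 - 2 = 3

3


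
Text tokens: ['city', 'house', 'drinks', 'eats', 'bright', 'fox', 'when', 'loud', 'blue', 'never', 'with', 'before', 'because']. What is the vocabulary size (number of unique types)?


Listing all tokens and tracking unique types:
  Token 1: 'city' -> NEW (unique so far: 1)
  Token 2: 'house' -> NEW (unique so far: 2)
  Token 3: 'drinks' -> NEW (unique so far: 3)
  Token 4: 'eats' -> NEW (unique so far: 4)
  Token 5: 'bright' -> NEW (unique so far: 5)
  Token 6: 'fox' -> NEW (unique so far: 6)
  Token 7: 'when' -> NEW (unique so far: 7)
  Token 8: 'loud' -> NEW (unique so far: 8)
  Token 9: 'blue' -> NEW (unique so far: 9)
  Token 10: 'never' -> NEW (unique so far: 10)
  Token 11: 'with' -> NEW (unique so far: 11)
  Token 12: 'before' -> NEW (unique so far: 12)
  Token 13: 'because' -> NEW (unique so far: 13)
Unique types: ('because', 'before', 'blue', 'bright', 'city', 'drinks', 'eats', 'fox', 'house', 'loud', 'never', 'when', 'with')
Vocabulary size: 13

13


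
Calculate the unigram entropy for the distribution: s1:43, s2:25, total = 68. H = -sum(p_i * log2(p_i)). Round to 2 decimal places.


Computing entropy H = -sum(p_i * log2(p_i)):
  s1: p = 43/68 = 0.6324, -p*log2(p) = 0.4181
  s2: p = 25/68 = 0.3676, -p*log2(p) = 0.5307
H = sum of terms = 0.9488
Rounded to 2 decimals: 0.95

0.95


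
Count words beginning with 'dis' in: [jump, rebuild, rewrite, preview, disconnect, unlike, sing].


Checking each word for prefix 'dis':
  'jump' -> no (count: 0)
  'rebuild' -> no (count: 0)
  'rewrite' -> no (count: 0)
  'preview' -> no (count: 0)
  'disconnect' -> YES, starts with 'dis' (count: 1)
  'unlike' -> no (count: 1)
  'sing' -> no (count: 1)
Total with prefix 'dis': 1

1


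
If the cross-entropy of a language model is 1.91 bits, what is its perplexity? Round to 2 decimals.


Perplexity formula: PP = 2^H
H = 1.91
PP = 2^1.91
Decompose: 2^1.91 = 2^1 * 2^0.91
2^1 = 2, 2^0.91 ~ 1.8790455
PP ~ 2 * 1.8790455 = 3.7580910
Rounded to 2 decimals: 3.76

3.76


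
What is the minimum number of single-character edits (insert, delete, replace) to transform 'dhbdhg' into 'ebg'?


Building DP table for s1='dhbdhg' (len 6) and s2='ebg' (len 3):
       e  b  g
    0  1  2  3
  d 1  1  2  3
  h 2  2  2  3
  b 3  3  2  3
  d 4  4  3  3
  h 5  5  4  4
  g 6  6  5  4
Edit distance = dp[6][3] = 4

4


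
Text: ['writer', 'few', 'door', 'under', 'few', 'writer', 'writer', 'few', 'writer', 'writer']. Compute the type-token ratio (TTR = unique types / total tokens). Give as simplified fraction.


Tokens: 10
Unique types: ('door', 'few', 'under', 'writer') = 4
TTR = 4/10
Simplify: divide both by 2 -> 2/5
TTR = 2/5

2/5


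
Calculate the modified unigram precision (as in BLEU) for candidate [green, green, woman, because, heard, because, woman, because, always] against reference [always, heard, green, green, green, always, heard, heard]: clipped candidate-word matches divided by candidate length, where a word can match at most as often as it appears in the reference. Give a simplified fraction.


Reference word counts: {'always': 2, 'green': 3, 'heard': 3}
Checking each candidate word (with clipping):
  'green' -> in reference (ref count 3, used 1/3) -> match (matches: 1)
  'green' -> in reference (ref count 3, used 2/3) -> match (matches: 2)
  'woman' -> not in reference -> no match (matches: 2)
  'because' -> not in reference -> no match (matches: 2)
  'heard' -> in reference (ref count 3, used 1/3) -> match (matches: 3)
  'because' -> not in reference -> no match (matches: 3)
  'woman' -> not in reference -> no match (matches: 3)
  'because' -> not in reference -> no match (matches: 3)
  'always' -> in reference (ref count 2, used 1/2) -> match (matches: 4)
Clipped matches: 4, Candidate length: 9
Precision = 4/9

4/9


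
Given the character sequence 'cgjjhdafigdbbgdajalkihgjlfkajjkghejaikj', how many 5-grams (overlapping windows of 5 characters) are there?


String 'cgjjhdafigdbbgdajalkihgjlfkajjkghejaikj' has length L = 39.
Number of overlapping n-grams = L - n + 1
Substituting: 39 - 5 + 1 = 35

35


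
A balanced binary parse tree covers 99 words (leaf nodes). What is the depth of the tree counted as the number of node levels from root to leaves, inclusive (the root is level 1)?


In a balanced binary tree with n leaves the deepest leaf is ceil(log2(n)) edges below the root,
so counting node levels inclusive of root and leaves gives ceil(log2(n)) + 1 levels.
log2(99) = 6.6294
ceil(6.6294) = 7
levels = 7 + 1 = 8

8


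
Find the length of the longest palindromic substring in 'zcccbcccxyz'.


Scanning 'zcccbcccxyz' for palindromic substrings.
Substring at positions 1-7: 'cccbccc'.
Check: reverse('cccbccc') = 'cccbccc' -> palindrome confirmed.
Neighbouring characters ('z' / 'x') break symmetry, so it cannot extend further.
No longer palindromic substring exists; longest length = 7

7


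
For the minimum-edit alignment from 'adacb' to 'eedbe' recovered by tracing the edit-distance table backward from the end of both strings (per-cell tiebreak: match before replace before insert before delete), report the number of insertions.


Edit distance = 5. Backtracking from cell (5, 5) with preference match > replace > insert > delete,
then listing the resulting alignment 'adacb' -> 'eedbe' left to right:
  Step 1: replace a->e
  Step 2: replace d->e
  Step 3: replace a->d
  Step 4: replace c->b
  Step 5: replace b->e
Total insertions: 0

0


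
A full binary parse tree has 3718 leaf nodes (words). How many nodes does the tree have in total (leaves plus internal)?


Leaf nodes (terminals): 3718
Internal nodes = n - 1 = 3718 - 1 = 3717
Total = leaves + internal = 3718 + 3717 = 7435

7435


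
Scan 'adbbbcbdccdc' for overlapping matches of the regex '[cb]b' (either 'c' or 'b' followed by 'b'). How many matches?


Pattern: [cb]b means either 'c' or 'b' followed by 'b'.
Scanning 'adbbbcbdccdc' position-by-position:
  Pos 0: window 'ad' -> no
  Pos 1: window 'db' -> no
  Pos 2: window 'bb' -> MATCH
  Pos 3: window 'bb' -> MATCH
  Pos 4: window 'bc' -> no
  Pos 5: window 'cb' -> MATCH
  Pos 6: window 'bd' -> no
  Pos 7: window 'dc' -> no
  Pos 8: window 'cc' -> no
  Pos 9: window 'cd' -> no
  Pos 10: window 'dc' -> no
  Pos 11: window 'c' -> no
Total matches: 3

3


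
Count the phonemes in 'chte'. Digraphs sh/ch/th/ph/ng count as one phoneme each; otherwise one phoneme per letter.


Parsing 'chte' greedily, digraphs first:
  'ch' -> digraph (1 consonant phoneme) (phonemes so far: 1)
  't' -> consonant phoneme (phonemes so far: 2)
  'e' -> vowel phoneme (phonemes so far: 3)
Total phonemes: 3

3


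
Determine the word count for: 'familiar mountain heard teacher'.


Counting words by splitting on spaces:
  Word 1: 'familiar'
  Word 2: 'mountain'
  Word 3: 'heard'
  Word 4: 'teacher'
Total words: 4

4


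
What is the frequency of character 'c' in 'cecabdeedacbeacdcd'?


Scanning 'cecabdeedacbeacdcd' for 'c':
  Position 0: 'c' -> MATCH (count: 1)
  Position 2: 'c' -> MATCH (count: 2)
  Position 10: 'c' -> MATCH (count: 3)
  Position 14: 'c' -> MATCH (count: 4)
  Position 16: 'c' -> MATCH (count: 5)
Total occurrences of 'c': 5

5


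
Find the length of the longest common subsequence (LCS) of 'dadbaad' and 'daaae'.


DP table for LCS of 'dadbaad' and 'daaae':
       d  a  a  a  e
    0  0  0  0  0  0
  d 0  1  1  1  1  1
  a 0  1  2  2  2  2
  d 0  1  2  2  2  2
  b 0  1  2  2  2  2
  a 0  1  2  3  3  3
  a 0  1  2  3  4  4
  d 0  1  2  3  4  4
LCS: 'daaa'
LCS length = 4

4


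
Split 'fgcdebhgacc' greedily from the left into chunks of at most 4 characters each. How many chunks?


'fgcdebhgacc' has 11 characters.
Chunking with max size 4:
  Chunk 1: 'fgcd' (positions 0-3)
  Chunk 2: 'ebhg' (positions 4-7)
  Chunk 3: 'acc' (positions 8-10)
Total chunks: ceil(11 / 4) = 3

3


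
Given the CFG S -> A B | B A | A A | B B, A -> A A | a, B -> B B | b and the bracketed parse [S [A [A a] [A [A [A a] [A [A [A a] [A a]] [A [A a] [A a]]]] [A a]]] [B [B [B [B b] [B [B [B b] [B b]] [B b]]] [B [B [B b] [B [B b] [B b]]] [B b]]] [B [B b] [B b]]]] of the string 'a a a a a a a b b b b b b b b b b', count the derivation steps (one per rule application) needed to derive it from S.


Every bracketed nonterminal node [X ...] in the tree is produced by exactly one rule application.
Reading the tree off as a leftmost derivation:
  Step 1: S  =>  A B   (applied S -> A B)
  Step 2: A B  =>  A A B   (applied A -> A A)
  Step 3: A A B  =>  a A B   (applied A -> a)
  Step 4: a A B  =>  a A A B   (applied A -> A A)
  Step 5: a A A B  =>  a A A A B   (applied A -> A A)
  Step 6: a A A A B  =>  a a A A B   (applied A -> a)
  Step 7: a a A A B  =>  a a A A A B   (applied A -> A A)
  Step 8: a a A A A B  =>  a a A A A A B   (applied A -> A A)
  Step 9: a a A A A A B  =>  a a a A A A B   (applied A -> a)
  Step 10: a a a A A A B  =>  a a a a A A B   (applied A -> a)
  Step 11: a a a a A A B  =>  a a a a A A A B   (applied A -> A A)
  Step 12: a a a a A A A B  =>  a a a a a A A B   (applied A -> a)
  Step 13: a a a a a A A B  =>  a a a a a a A B   (applied A -> a)
  Step 14: a a a a a a A B  =>  a a a a a a a B   (applied A -> a)
  Step 15: a a a a a a a B  =>  a a a a a a a B B   (applied B -> B B)
  Step 16: a a a a a a a B B  =>  a a a a a a a B B B   (applied B -> B B)
  Step 17: a a a a a a a B B B  =>  a a a a a a a B B B B   (applied B -> B B)
  Step 18: a a a a a a a B B B B  =>  a a a a a a a b B B B   (applied B -> b)
  Step 19: a a a a a a a b B B B  =>  a a a a a a a b B B B B   (applied B -> B B)
  Step 20: a a a a a a a b B B B B  =>  a a a a a a a b B B B B B   (applied B -> B B)
  Step 21: a a a a a a a b B B B B B  =>  a a a a a a a b b B B B B   (applied B -> b)
  Step 22: a a a a a a a b b B B B B  =>  a a a a a a a b b b B B B   (applied B -> b)
  Step 23: a a a a a a a b b b B B B  =>  a a a a a a a b b b b B B   (applied B -> b)
  Step 24: a a a a a a a b b b b B B  =>  a a a a a a a b b b b B B B   (applied B -> B B)
  Step 25: a a a a a a a b b b b B B B  =>  a a a a a a a b b b b B B B B   (applied B -> B B)
  Step 26: a a a a a a a b b b b B B B B  =>  a a a a a a a b b b b b B B B   (applied B -> b)
  Step 27: a a a a a a a b b b b b B B B  =>  a a a a a a a b b b b b B B B B   (applied B -> B B)
  Step 28: a a a a a a a b b b b b B B B B  =>  a a a a a a a b b b b b b B B B   (applied B -> b)
  Step 29: a a a a a a a b b b b b b B B B  =>  a a a a a a a b b b b b b b B B   (applied B -> b)
  Step 30: a a a a a a a b b b b b b b B B  =>  a a a a a a a b b b b b b b b B   (applied B -> b)
  Step 31: a a a a a a a b b b b b b b b B  =>  a a a a a a a b b b b b b b b B B   (applied B -> B B)
  Step 32: a a a a a a a b b b b b b b b B B  =>  a a a a a a a b b b b b b b b b B   (applied B -> b)
  Step 33: a a a a a a a b b b b b b b b b B  =>  a a a a a a a b b b b b b b b b b   (applied B -> b)
Final yield: a a a a a a a b b b b b b b b b b
Total rewrite steps: 33

33


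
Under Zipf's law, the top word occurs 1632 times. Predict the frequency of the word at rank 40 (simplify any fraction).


Zipf's law: freq(rank) = f1 / rank
f1 = 1632, rank = 40
freq = 1632 / 40
GCD(1632, 40) = 8
Simplified: 204/5

204/5


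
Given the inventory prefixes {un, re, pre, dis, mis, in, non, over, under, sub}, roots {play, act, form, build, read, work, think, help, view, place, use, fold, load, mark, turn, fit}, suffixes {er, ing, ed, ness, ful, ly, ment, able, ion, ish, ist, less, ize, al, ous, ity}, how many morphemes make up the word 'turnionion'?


Segmenting 'turnionion' against the inventory:
  'turn' -> root (morpheme 1)
  'ion' -> suffix (morpheme 2)
  'ion' -> suffix (morpheme 3)
Total morphemes: 3

3


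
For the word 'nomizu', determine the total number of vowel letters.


Scanning each character of 'nomizu':
  Position 1: 'n' -> consonant (running count: 0)
  Position 2: 'o' -> vowel (running count: 1)
  Position 3: 'm' -> consonant (running count: 1)
  Position 4: 'i' -> vowel (running count: 2)
  Position 5: 'z' -> consonant (running count: 2)
  Position 6: 'u' -> vowel (running count: 3)
Total vowels: 3

3


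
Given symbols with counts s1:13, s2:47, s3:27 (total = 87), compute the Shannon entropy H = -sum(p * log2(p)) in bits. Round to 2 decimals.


Computing entropy H = -sum(p_i * log2(p_i)):
  s1: p = 13/87 = 0.1494, -p*log2(p) = 0.4098
  s2: p = 47/87 = 0.5402, -p*log2(p) = 0.4799
  s3: p = 27/87 = 0.3103, -p*log2(p) = 0.5239
H = sum of terms = 1.4136
Rounded to 2 decimals: 1.41

1.41


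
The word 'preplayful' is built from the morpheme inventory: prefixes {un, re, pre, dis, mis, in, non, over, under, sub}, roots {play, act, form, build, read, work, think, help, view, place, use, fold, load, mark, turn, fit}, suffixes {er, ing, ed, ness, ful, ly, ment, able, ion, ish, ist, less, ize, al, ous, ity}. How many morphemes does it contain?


Segmenting 'preplayful' against the inventory:
  'pre' -> prefix (morpheme 1)
  'play' -> root (morpheme 2)
  'ful' -> suffix (morpheme 3)
Total morphemes: 3

3


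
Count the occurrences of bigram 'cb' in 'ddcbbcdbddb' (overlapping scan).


Scanning 'ddcbbcdbddb' for bigram 'cb':
  Position 0: 'dd' -> no
  Position 1: 'dc' -> no
  Position 2: 'cb' -> MATCH
  Position 3: 'bb' -> no
  Position 4: 'bc' -> no
  Position 5: 'cd' -> no
  Position 6: 'db' -> no
  Position 7: 'bd' -> no
  Position 8: 'dd' -> no
  Position 9: 'db' -> no
Total matches: 1

1


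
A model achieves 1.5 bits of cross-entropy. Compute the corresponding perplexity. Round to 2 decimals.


Perplexity formula: PP = 2^H
H = 1.5
PP = 2^1.5
Decompose: 2^1.5 = 2^1 * 2^0.5 = 2^1 * sqrt(2)
2^1 = 2, sqrt(2) ~ 1.4142136
PP ~ 2 * 1.4142136 = 2.8284272
Rounded to 2 decimals: 2.83

2.83


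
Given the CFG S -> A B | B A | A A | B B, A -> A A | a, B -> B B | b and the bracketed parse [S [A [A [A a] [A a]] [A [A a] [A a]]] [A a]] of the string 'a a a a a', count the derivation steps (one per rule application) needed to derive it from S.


Every bracketed nonterminal node [X ...] in the tree is produced by exactly one rule application.
Reading the tree off as a leftmost derivation:
  Step 1: S  =>  A A   (applied S -> A A)
  Step 2: A A  =>  A A A   (applied A -> A A)
  Step 3: A A A  =>  A A A A   (applied A -> A A)
  Step 4: A A A A  =>  a A A A   (applied A -> a)
  Step 5: a A A A  =>  a a A A   (applied A -> a)
  Step 6: a a A A  =>  a a A A A   (applied A -> A A)
  Step 7: a a A A A  =>  a a a A A   (applied A -> a)
  Step 8: a a a A A  =>  a a a a A   (applied A -> a)
  Step 9: a a a a A  =>  a a a a a   (applied A -> a)
Final yield: a a a a a
Total rewrite steps: 9

9


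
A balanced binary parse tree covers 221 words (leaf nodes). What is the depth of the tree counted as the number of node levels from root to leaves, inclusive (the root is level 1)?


In a balanced binary tree with n leaves the deepest leaf is ceil(log2(n)) edges below the root,
so counting node levels inclusive of root and leaves gives ceil(log2(n)) + 1 levels.
log2(221) = 7.7879
ceil(7.7879) = 8
levels = 8 + 1 = 9

9


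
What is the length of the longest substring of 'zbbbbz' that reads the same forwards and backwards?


Scanning 'zbbbbz' for palindromic substrings.
Substring at positions 0-5: 'zbbbbz'.
Check: reverse('zbbbbz') = 'zbbbbz' -> palindrome confirmed.
No longer palindromic substring exists; longest length = 6

6


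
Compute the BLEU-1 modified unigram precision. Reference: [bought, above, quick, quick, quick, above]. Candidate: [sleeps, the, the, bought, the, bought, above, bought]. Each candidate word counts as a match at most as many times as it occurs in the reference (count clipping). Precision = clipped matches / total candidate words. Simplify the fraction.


Reference word counts: {'above': 2, 'bought': 1, 'quick': 3}
Checking each candidate word (with clipping):
  'sleeps' -> not in reference -> no match (matches: 0)
  'the' -> not in reference -> no match (matches: 0)
  'the' -> not in reference -> no match (matches: 0)
  'bought' -> in reference (ref count 1, used 1/1) -> match (matches: 1)
  'the' -> not in reference -> no match (matches: 1)
  'bought' -> ref count 1 already used up (1/1) -> clipped, no match (matches: 1)
  'above' -> in reference (ref count 2, used 1/2) -> match (matches: 2)
  'bought' -> ref count 1 already used up (1/1) -> clipped, no match (matches: 2)
Clipped matches: 2, Candidate length: 8
Precision = 2/8 = 1/4

1/4


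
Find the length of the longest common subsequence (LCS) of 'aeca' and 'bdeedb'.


DP table for LCS of 'aeca' and 'bdeedb':
       b  d  e  e  d  b
    0  0  0  0  0  0  0
  a 0  0  0  0  0  0  0
  e 0  0  0  1  1  1  1
  c 0  0  0  1  1  1  1
  a 0  0  0  1  1  1  1
LCS: 'e'
LCS length = 1

1


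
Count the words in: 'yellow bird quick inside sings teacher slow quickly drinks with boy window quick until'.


Counting words by splitting on spaces:
  Word 1: 'yellow'
  Word 2: 'bird'
  Word 3: 'quick'
  Word 4: 'inside'
  Word 5: 'sings'
  Word 6: 'teacher'
  Word 7: 'slow'
  Word 8: 'quickly'
  Word 9: 'drinks'
  Word 10: 'with'
  Word 11: 'boy'
  Word 12: 'window'
  Word 13: 'quick'
  Word 14: 'until'
Total words: 14

14


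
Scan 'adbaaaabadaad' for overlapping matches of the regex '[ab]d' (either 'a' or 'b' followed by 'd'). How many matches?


Pattern: [ab]d means either 'a' or 'b' followed by 'd'.
Scanning 'adbaaaabadaad' position-by-position:
  Pos 0: window 'ad' -> MATCH
  Pos 1: window 'db' -> no
  Pos 2: window 'ba' -> no
  Pos 3: window 'aa' -> no
  Pos 4: window 'aa' -> no
  Pos 5: window 'aa' -> no
  Pos 6: window 'ab' -> no
  Pos 7: window 'ba' -> no
  Pos 8: window 'ad' -> MATCH
  Pos 9: window 'da' -> no
  Pos 10: window 'aa' -> no
  Pos 11: window 'ad' -> MATCH
  Pos 12: window 'd' -> no
Total matches: 3

3


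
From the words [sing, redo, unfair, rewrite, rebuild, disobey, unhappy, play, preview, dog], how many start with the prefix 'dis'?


Checking each word for prefix 'dis':
  'sing' -> no (count: 0)
  'redo' -> no (count: 0)
  'unfair' -> no (count: 0)
  'rewrite' -> no (count: 0)
  'rebuild' -> no (count: 0)
  'disobey' -> YES, starts with 'dis' (count: 1)
  'unhappy' -> no (count: 1)
  'play' -> no (count: 1)
  'preview' -> no (count: 1)
  'dog' -> no (count: 1)
Total with prefix 'dis': 1

1


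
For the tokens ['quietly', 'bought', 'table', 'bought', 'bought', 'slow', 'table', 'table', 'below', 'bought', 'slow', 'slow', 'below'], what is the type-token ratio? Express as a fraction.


Tokens: 13
Unique types: ('below', 'bought', 'quietly', 'slow', 'table') = 5
TTR = 5/13
Already in lowest terms.

5/13


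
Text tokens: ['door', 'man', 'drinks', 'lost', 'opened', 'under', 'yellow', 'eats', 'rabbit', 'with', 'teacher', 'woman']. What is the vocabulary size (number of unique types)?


Listing all tokens and tracking unique types:
  Token 1: 'door' -> NEW (unique so far: 1)
  Token 2: 'man' -> NEW (unique so far: 2)
  Token 3: 'drinks' -> NEW (unique so far: 3)
  Token 4: 'lost' -> NEW (unique so far: 4)
  Token 5: 'opened' -> NEW (unique so far: 5)
  Token 6: 'under' -> NEW (unique so far: 6)
  Token 7: 'yellow' -> NEW (unique so far: 7)
  Token 8: 'eats' -> NEW (unique so far: 8)
  Token 9: 'rabbit' -> NEW (unique so far: 9)
  Token 10: 'with' -> NEW (unique so far: 10)
  Token 11: 'teacher' -> NEW (unique so far: 11)
  Token 12: 'woman' -> NEW (unique so far: 12)
Unique types: ('door', 'drinks', 'eats', 'lost', 'man', 'opened', 'rabbit', 'teacher', 'under', 'with', 'woman', 'yellow')
Vocabulary size: 12

12


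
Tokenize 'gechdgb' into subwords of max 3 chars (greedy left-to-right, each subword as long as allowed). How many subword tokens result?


'gechdgb' has 7 characters.
Chunking with max size 3:
  Chunk 1: 'gec' (positions 0-2)
  Chunk 2: 'hdg' (positions 3-5)
  Chunk 3: 'b' (positions 6-6)
Total chunks: ceil(7 / 3) = 3

3


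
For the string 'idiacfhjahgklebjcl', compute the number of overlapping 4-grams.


String 'idiacfhjahgklebjcl' has length L = 18.
Number of overlapping n-grams = L - n + 1
Substituting: 18 - 4 + 1 = 15

15


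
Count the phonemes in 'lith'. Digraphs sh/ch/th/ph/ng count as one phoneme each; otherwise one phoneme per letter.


Parsing 'lith' greedily, digraphs first:
  'l' -> consonant phoneme (phonemes so far: 1)
  'i' -> vowel phoneme (phonemes so far: 2)
  'th' -> digraph (1 consonant phoneme) (phonemes so far: 3)
Total phonemes: 3

3


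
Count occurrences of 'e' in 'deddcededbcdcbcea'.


Scanning 'deddcededbcdcbcea' for 'e':
  Position 1: 'e' -> MATCH (count: 1)
  Position 5: 'e' -> MATCH (count: 2)
  Position 7: 'e' -> MATCH (count: 3)
  Position 15: 'e' -> MATCH (count: 4)
Total occurrences of 'e': 4

4


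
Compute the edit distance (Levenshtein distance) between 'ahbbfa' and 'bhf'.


Building DP table for s1='ahbbfa' (len 6) and s2='bhf' (len 3):
       b  h  f
    0  1  2  3
  a 1  1  2  3
  h 2  2  1  2
  b 3  2  2  2
  b 4  3  3  3
  f 5  4  4  3
  a 6  5  5  4
Edit distance = dp[6][3] = 4

4


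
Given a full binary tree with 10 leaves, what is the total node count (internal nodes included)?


Leaf nodes (terminals): 10
Internal nodes = n - 1 = 10 - 1 = 9
Total = leaves + internal = 10 + 9 = 19

19


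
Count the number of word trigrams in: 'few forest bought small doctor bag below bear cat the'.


Word trigrams from [10] words:
  Trigram 1: (few forest bought)
  Trigram 2: (forest bought small)
  Trigram 3: (bought small doctor)
  Trigram 4: (small doctor bag)
  Trigram 5: (doctor bag below)
  Trigram 6: (bag below bear)
  Trigram 7: (below bear cat)
  Trigram 8: (bear cat the)
Total word trigrams: 10 - 2 = 8

8


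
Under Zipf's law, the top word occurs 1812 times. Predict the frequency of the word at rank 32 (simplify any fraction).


Zipf's law: freq(rank) = f1 / rank
f1 = 1812, rank = 32
freq = 1812 / 32
GCD(1812, 32) = 4
Simplified: 453/8

453/8


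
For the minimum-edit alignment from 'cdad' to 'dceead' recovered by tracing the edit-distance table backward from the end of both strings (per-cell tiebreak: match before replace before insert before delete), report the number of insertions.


Edit distance = 3. Backtracking from cell (4, 6) with preference match > replace > insert > delete,
then listing the resulting alignment 'cdad' -> 'dceead' left to right:
  Step 1: insert 'd' [insertion #1]
  Step 2: keep 'c'
  Step 3: insert 'e' [insertion #2]
  Step 4: replace d->e
  Step 5: keep 'a'
  Step 6: keep 'd'
Total insertions: 2

2


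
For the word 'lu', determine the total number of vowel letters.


Scanning each character of 'lu':
  Position 1: 'l' -> consonant (running count: 0)
  Position 2: 'u' -> vowel (running count: 1)
Total vowels: 1

1


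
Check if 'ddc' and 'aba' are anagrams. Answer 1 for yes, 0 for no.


Sort characters of 'ddc': 'cdd'
Sort characters of 'aba': 'aab'
Sorted forms differ -> they are NOT anagrams
Result: 0

0


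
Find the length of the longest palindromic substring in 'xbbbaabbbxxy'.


Scanning 'xbbbaabbbxxy' for palindromic substrings.
Substring at positions 0-9: 'xbbbaabbbx'.
Check: reverse('xbbbaabbbx') = 'xbbbaabbbx' -> palindrome confirmed.
Neighbouring characters ('-' / 'x') break symmetry, so it cannot extend further.
No longer palindromic substring exists; longest length = 10

10


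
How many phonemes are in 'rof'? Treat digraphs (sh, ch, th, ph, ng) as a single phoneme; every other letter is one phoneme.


Parsing 'rof' greedily, digraphs first:
  'r' -> consonant phoneme (phonemes so far: 1)
  'o' -> vowel phoneme (phonemes so far: 2)
  'f' -> consonant phoneme (phonemes so far: 3)
Total phonemes: 3

3


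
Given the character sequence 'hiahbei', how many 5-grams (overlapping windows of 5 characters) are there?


String 'hiahbei' has length L = 7.
Number of overlapping n-grams = L - n + 1
Substituting: 7 - 5 + 1 = 3

3


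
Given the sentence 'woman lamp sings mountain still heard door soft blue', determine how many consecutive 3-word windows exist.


Word trigrams from [9] words:
  Trigram 1: (woman lamp sings)
  Trigram 2: (lamp sings mountain)
  Trigram 3: (sings mountain still)
  Trigram 4: (mountain still heard)
  Trigram 5: (still heard door)
  Trigram 6: (heard door soft)
  Trigram 7: (door soft blue)
Total word trigrams: 9 - 2 = 7

7


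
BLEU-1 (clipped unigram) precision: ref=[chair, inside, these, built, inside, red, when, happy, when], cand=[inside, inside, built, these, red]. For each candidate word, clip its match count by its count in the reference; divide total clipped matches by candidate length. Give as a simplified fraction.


Reference word counts: {'built': 1, 'chair': 1, 'happy': 1, 'inside': 2, 'red': 1, 'these': 1, 'when': 2}
Checking each candidate word (with clipping):
  'inside' -> in reference (ref count 2, used 1/2) -> match (matches: 1)
  'inside' -> in reference (ref count 2, used 2/2) -> match (matches: 2)
  'built' -> in reference (ref count 1, used 1/1) -> match (matches: 3)
  'these' -> in reference (ref count 1, used 1/1) -> match (matches: 4)
  'red' -> in reference (ref count 1, used 1/1) -> match (matches: 5)
Clipped matches: 5, Candidate length: 5
Precision = 5/5 = 1

1


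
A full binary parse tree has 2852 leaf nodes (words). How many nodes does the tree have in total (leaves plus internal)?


Leaf nodes (terminals): 2852
Internal nodes = n - 1 = 2852 - 1 = 2851
Total = leaves + internal = 2852 + 2851 = 5703

5703


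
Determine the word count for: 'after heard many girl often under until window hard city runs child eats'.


Counting words by splitting on spaces:
  Word 1: 'after'
  Word 2: 'heard'
  Word 3: 'many'
  Word 4: 'girl'
  Word 5: 'often'
  Word 6: 'under'
  Word 7: 'until'
  Word 8: 'window'
  Word 9: 'hard'
  Word 10: 'city'
  Word 11: 'runs'
  Word 12: 'child'
  Word 13: 'eats'
Total words: 13

13


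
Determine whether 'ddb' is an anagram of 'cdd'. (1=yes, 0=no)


Sort characters of 'ddb': 'bdd'
Sort characters of 'cdd': 'cdd'
Sorted forms differ -> they are NOT anagrams
Result: 0

0


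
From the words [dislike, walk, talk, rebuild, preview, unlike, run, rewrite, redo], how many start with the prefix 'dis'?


Checking each word for prefix 'dis':
  'dislike' -> YES, starts with 'dis' (count: 1)
  'walk' -> no (count: 1)
  'talk' -> no (count: 1)
  'rebuild' -> no (count: 1)
  'preview' -> no (count: 1)
  'unlike' -> no (count: 1)
  'run' -> no (count: 1)
  'rewrite' -> no (count: 1)
  'redo' -> no (count: 1)
Total with prefix 'dis': 1

1


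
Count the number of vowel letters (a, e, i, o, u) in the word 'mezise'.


Scanning each character of 'mezise':
  Position 1: 'm' -> consonant (running count: 0)
  Position 2: 'e' -> vowel (running count: 1)
  Position 3: 'z' -> consonant (running count: 1)
  Position 4: 'i' -> vowel (running count: 2)
  Position 5: 's' -> consonant (running count: 2)
  Position 6: 'e' -> vowel (running count: 3)
Total vowels: 3

3


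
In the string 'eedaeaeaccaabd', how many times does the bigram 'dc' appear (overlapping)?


Scanning 'eedaeaeaccaabd' for bigram 'dc':
  Position 0: 'ee' -> no
  Position 1: 'ed' -> no
  Position 2: 'da' -> no
  Position 3: 'ae' -> no
  Position 4: 'ea' -> no
  Position 5: 'ae' -> no
  Position 6: 'ea' -> no
  Position 7: 'ac' -> no
  Position 8: 'cc' -> no
  Position 9: 'ca' -> no
  Position 10: 'aa' -> no
  Position 11: 'ab' -> no
  Position 12: 'bd' -> no
Total matches: 0

0


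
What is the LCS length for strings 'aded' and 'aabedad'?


DP table for LCS of 'aded' and 'aabedad':
       a  a  b  e  d  a  d
    0  0  0  0  0  0  0  0
  a 0  1  1  1  1  1  1  1
  d 0  1  1  1  1  2  2  2
  e 0  1  1  1  2  2  2  2
  d 0  1  1  1  2  3  3  3
LCS: 'add'
LCS length = 3

3


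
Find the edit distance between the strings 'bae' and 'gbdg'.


Building DP table for s1='bae' (len 3) and s2='gbdg' (len 4):
       g  b  d  g
    0  1  2  3  4
  b 1  1  1  2  3
  a 2  2  2  2  3
  e 3  3  3  3  3
Edit distance = dp[3][4] = 3

3


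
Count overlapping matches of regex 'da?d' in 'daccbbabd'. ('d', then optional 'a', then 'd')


Pattern: da?d means 'd', then optional 'a', then 'd'.
Scanning 'daccbbabd' position-by-position:
  Pos 0: window 'dac' -> no
  Pos 1: window 'acc' -> no
  Pos 2: window 'ccb' -> no
  Pos 3: window 'cbb' -> no
  Pos 4: window 'bba' -> no
  Pos 5: window 'bab' -> no
  Pos 6: window 'abd' -> no
  Pos 7: window 'bd' -> no
  Pos 8: window 'd' -> no
Total matches: 0

0


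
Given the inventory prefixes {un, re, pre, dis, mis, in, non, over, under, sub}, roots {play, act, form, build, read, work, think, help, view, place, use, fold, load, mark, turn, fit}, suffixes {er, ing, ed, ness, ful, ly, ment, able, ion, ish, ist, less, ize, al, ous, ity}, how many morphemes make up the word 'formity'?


Segmenting 'formity' against the inventory:
  'form' -> root (morpheme 1)
  'ity' -> suffix (morpheme 2)
Total morphemes: 2

2


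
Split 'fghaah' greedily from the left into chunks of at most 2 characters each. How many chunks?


'fghaah' has 6 characters.
Chunking with max size 2:
  Chunk 1: 'fg' (positions 0-1)
  Chunk 2: 'ha' (positions 2-3)
  Chunk 3: 'ah' (positions 4-5)
Total chunks: ceil(6 / 2) = 3

3


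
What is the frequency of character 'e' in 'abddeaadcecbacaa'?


Scanning 'abddeaadcecbacaa' for 'e':
  Position 4: 'e' -> MATCH (count: 1)
  Position 9: 'e' -> MATCH (count: 2)
Total occurrences of 'e': 2

2


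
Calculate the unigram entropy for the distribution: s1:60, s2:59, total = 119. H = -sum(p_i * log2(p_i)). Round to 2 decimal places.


Computing entropy H = -sum(p_i * log2(p_i)):
  s1: p = 60/119 = 0.5042, -p*log2(p) = 0.4981
  s2: p = 59/119 = 0.4958, -p*log2(p) = 0.5018
H = sum of terms = 0.9999
Rounded to 2 decimals: 1.00

1.00


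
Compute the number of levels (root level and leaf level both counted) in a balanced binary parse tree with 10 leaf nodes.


In a balanced binary tree with n leaves the deepest leaf is ceil(log2(n)) edges below the root,
so counting node levels inclusive of root and leaves gives ceil(log2(n)) + 1 levels.
log2(10) = 3.3219
ceil(3.3219) = 4
levels = 4 + 1 = 5

5


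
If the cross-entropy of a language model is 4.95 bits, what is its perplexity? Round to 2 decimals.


Perplexity formula: PP = 2^H
H = 4.95
PP = 2^4.95
Decompose: 2^4.95 = 2^4 * 2^0.95
2^4 = 16, 2^0.95 ~ 1.9318727
PP ~ 16 * 1.9318727 = 30.9099632
Rounded to 2 decimals: 30.91

30.91


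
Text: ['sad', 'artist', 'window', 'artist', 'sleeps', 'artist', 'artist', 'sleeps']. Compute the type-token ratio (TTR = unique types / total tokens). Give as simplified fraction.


Tokens: 8
Unique types: ('artist', 'sad', 'sleeps', 'window') = 4
TTR = 4/8
Simplify: divide both by 4 -> 1/2
TTR = 1/2

1/2


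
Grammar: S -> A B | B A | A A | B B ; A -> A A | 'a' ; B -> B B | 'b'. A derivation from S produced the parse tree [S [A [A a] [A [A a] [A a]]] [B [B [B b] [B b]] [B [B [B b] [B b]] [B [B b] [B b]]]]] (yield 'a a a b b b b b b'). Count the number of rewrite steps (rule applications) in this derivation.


Every bracketed nonterminal node [X ...] in the tree is produced by exactly one rule application.
Reading the tree off as a leftmost derivation:
  Step 1: S  =>  A B   (applied S -> A B)
  Step 2: A B  =>  A A B   (applied A -> A A)
  Step 3: A A B  =>  a A B   (applied A -> a)
  Step 4: a A B  =>  a A A B   (applied A -> A A)
  Step 5: a A A B  =>  a a A B   (applied A -> a)
  Step 6: a a A B  =>  a a a B   (applied A -> a)
  Step 7: a a a B  =>  a a a B B   (applied B -> B B)
  Step 8: a a a B B  =>  a a a B B B   (applied B -> B B)
  Step 9: a a a B B B  =>  a a a b B B   (applied B -> b)
  Step 10: a a a b B B  =>  a a a b b B   (applied B -> b)
  Step 11: a a a b b B  =>  a a a b b B B   (applied B -> B B)
  Step 12: a a a b b B B  =>  a a a b b B B B   (applied B -> B B)
  Step 13: a a a b b B B B  =>  a a a b b b B B   (applied B -> b)
  Step 14: a a a b b b B B  =>  a a a b b b b B   (applied B -> b)
  Step 15: a a a b b b b B  =>  a a a b b b b B B   (applied B -> B B)
  Step 16: a a a b b b b B B  =>  a a a b b b b b B   (applied B -> b)
  Step 17: a a a b b b b b B  =>  a a a b b b b b b   (applied B -> b)
Final yield: a a a b b b b b b
Total rewrite steps: 17

17


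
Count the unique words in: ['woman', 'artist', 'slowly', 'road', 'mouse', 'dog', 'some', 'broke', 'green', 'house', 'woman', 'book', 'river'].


Listing all tokens and tracking unique types:
  Token 1: 'woman' -> NEW (unique so far: 1)
  Token 2: 'artist' -> NEW (unique so far: 2)
  Token 3: 'slowly' -> NEW (unique so far: 3)
  Token 4: 'road' -> NEW (unique so far: 4)
  Token 5: 'mouse' -> NEW (unique so far: 5)
  Token 6: 'dog' -> NEW (unique so far: 6)
  Token 7: 'some' -> NEW (unique so far: 7)
  Token 8: 'broke' -> NEW (unique so far: 8)
  Token 9: 'green' -> NEW (unique so far: 9)
  Token 10: 'house' -> NEW (unique so far: 10)
  Token 11: 'woman' -> duplicate (unique so far: 10)
  Token 12: 'book' -> NEW (unique so far: 11)
  Token 13: 'river' -> NEW (unique so far: 12)
Unique types: ('artist', 'book', 'broke', 'dog', 'green', 'house', 'mouse', 'river', 'road', 'slowly', 'some', 'woman')
Vocabulary size: 12

12


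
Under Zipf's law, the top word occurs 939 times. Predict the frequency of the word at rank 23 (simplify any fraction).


Zipf's law: freq(rank) = f1 / rank
f1 = 939, rank = 23
freq = 939 / 23
GCD(939, 23) = 1
Simplified: 939/23

939/23


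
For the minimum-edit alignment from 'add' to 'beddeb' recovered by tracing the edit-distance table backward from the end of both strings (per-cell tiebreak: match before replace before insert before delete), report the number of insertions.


Edit distance = 4. Backtracking from cell (3, 6) with preference match > replace > insert > delete,
then listing the resulting alignment 'add' -> 'beddeb' left to right:
  Step 1: insert 'b' [insertion #1]
  Step 2: replace a->e
  Step 3: keep 'd'
  Step 4: keep 'd'
  Step 5: insert 'e' [insertion #2]
  Step 6: insert 'b' [insertion #3]
Total insertions: 3

3


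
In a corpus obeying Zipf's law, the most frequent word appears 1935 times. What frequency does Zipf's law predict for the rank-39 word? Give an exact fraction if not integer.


Zipf's law: freq(rank) = f1 / rank
f1 = 1935, rank = 39
freq = 1935 / 39
GCD(1935, 39) = 3
Simplified: 645/13

645/13


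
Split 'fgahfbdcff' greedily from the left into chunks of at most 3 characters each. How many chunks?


'fgahfbdcff' has 10 characters.
Chunking with max size 3:
  Chunk 1: 'fga' (positions 0-2)
  Chunk 2: 'hfb' (positions 3-5)
  Chunk 3: 'dcf' (positions 6-8)
  Chunk 4: 'f' (positions 9-9)
Total chunks: ceil(10 / 3) = 4

4


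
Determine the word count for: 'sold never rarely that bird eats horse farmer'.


Counting words by splitting on spaces:
  Word 1: 'sold'
  Word 2: 'never'
  Word 3: 'rarely'
  Word 4: 'that'
  Word 5: 'bird'
  Word 6: 'eats'
  Word 7: 'horse'
  Word 8: 'farmer'
Total words: 8

8


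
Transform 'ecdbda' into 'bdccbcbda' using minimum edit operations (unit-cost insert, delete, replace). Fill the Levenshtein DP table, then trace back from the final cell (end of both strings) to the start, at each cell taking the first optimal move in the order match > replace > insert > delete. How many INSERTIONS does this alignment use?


Edit distance = 5. Backtracking from cell (6, 9) with preference match > replace > insert > delete,
then listing the resulting alignment 'ecdbda' -> 'bdccbcbda' left to right:
  Step 1: insert 'b' [insertion #1]
  Step 2: insert 'd' [insertion #2]
  Step 3: replace e->c
  Step 4: keep 'c'
  Step 5: insert 'b' [insertion #3]
  Step 6: replace d->c
  Step 7: keep 'b'
  Step 8: keep 'd'
  Step 9: keep 'a'
Total insertions: 3

3


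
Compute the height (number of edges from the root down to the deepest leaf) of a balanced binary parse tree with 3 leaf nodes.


In a balanced binary tree with n leaves the deepest leaf is ceil(log2(n)) edges below the root.
log2(3) = 1.5850
ceil(1.5850) = 2
height (edges) = 2

2


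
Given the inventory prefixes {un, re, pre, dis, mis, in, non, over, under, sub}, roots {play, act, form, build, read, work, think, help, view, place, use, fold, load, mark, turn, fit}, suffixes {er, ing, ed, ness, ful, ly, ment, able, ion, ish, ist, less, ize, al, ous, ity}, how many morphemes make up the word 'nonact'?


Segmenting 'nonact' against the inventory:
  'non' -> prefix (morpheme 1)
  'act' -> root (morpheme 2)
Total morphemes: 2

2


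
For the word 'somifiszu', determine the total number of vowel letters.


Scanning each character of 'somifiszu':
  Position 1: 's' -> consonant (running count: 0)
  Position 2: 'o' -> vowel (running count: 1)
  Position 3: 'm' -> consonant (running count: 1)
  Position 4: 'i' -> vowel (running count: 2)
  Position 5: 'f' -> consonant (running count: 2)
  Position 6: 'i' -> vowel (running count: 3)
  Position 7: 's' -> consonant (running count: 3)
  Position 8: 'z' -> consonant (running count: 3)
  Position 9: 'u' -> vowel (running count: 4)
Total vowels: 4

4


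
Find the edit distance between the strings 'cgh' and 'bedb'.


Building DP table for s1='cgh' (len 3) and s2='bedb' (len 4):
       b  e  d  b
    0  1  2  3  4
  c 1  1  2  3  4
  g 2  2  2  3  4
  h 3  3  3  3  4
Edit distance = dp[3][4] = 4

4


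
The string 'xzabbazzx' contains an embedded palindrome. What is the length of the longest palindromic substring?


Scanning 'xzabbazzx' for palindromic substrings.
Substring at positions 1-6: 'zabbaz'.
Check: reverse('zabbaz') = 'zabbaz' -> palindrome confirmed.
Neighbouring characters ('x' / 'z') break symmetry, so it cannot extend further.
No longer palindromic substring exists; longest length = 6

6


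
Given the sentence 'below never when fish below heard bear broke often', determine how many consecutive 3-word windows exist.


Word trigrams from [9] words:
  Trigram 1: (below never when)
  Trigram 2: (never when fish)
  Trigram 3: (when fish below)
  Trigram 4: (fish below heard)
  Trigram 5: (below heard bear)
  Trigram 6: (heard bear broke)
  Trigram 7: (bear broke often)
Total word trigrams: 9 - 2 = 7

7


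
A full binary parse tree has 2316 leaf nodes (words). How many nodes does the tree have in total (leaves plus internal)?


Leaf nodes (terminals): 2316
Internal nodes = n - 1 = 2316 - 1 = 2315
Total = leaves + internal = 2316 + 2315 = 4631

4631


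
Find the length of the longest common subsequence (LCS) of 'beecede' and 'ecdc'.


DP table for LCS of 'beecede' and 'ecdc':
       e  c  d  c
    0  0  0  0  0
  b 0  0  0  0  0
  e 0  1  1  1  1
  e 0  1  1  1  1
  c 0  1  2  2  2
  e 0  1  2  2  2
  d 0  1  2  3  3
  e 0  1  2  3  3
LCS: 'ecd'
LCS length = 3

3


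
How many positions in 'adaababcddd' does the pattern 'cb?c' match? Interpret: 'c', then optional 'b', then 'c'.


Pattern: cb?c means 'c', then optional 'b', then 'c'.
Scanning 'adaababcddd' position-by-position:
  Pos 0: window 'ada' -> no
  Pos 1: window 'daa' -> no
  Pos 2: window 'aab' -> no
  Pos 3: window 'aba' -> no
  Pos 4: window 'bab' -> no
  Pos 5: window 'abc' -> no
  Pos 6: window 'bcd' -> no
  Pos 7: window 'cdd' -> no
  Pos 8: window 'ddd' -> no
  Pos 9: window 'dd' -> no
  Pos 10: window 'd' -> no
Total matches: 0

0
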